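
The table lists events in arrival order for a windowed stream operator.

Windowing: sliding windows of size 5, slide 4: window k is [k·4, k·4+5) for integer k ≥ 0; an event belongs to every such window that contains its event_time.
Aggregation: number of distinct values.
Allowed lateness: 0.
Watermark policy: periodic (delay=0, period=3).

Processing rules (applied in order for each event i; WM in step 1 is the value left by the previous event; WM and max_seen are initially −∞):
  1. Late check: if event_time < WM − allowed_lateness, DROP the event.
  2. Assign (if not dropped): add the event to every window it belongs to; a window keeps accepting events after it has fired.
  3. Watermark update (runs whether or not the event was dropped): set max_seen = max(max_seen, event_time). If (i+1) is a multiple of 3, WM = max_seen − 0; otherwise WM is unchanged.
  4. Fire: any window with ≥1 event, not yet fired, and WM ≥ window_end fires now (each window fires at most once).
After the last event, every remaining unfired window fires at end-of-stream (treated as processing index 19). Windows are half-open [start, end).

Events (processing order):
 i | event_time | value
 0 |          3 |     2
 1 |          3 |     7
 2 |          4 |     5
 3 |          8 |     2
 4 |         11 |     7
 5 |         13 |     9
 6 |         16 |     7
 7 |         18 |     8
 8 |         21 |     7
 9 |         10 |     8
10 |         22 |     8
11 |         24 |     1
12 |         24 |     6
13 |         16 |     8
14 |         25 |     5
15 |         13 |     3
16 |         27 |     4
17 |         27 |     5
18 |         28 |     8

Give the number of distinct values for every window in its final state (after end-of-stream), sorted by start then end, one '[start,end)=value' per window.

i=0 t=3 v=2: → [0,5); WM=−∞
i=1 t=3 v=7: → [0,5); WM=−∞
i=2 t=4 v=5: → [4,9),[0,5); WM=4
i=3 t=8 v=2: → [8,13),[4,9); WM=4
i=4 t=11 v=7: → [8,13); WM=4
i=5 t=13 v=9: → [12,17); WM=13; [0,5) fires=3 [4,9) fires=2 [8,13) fires=2
i=6 t=16 v=7: → [16,21),[12,17); WM=13
i=7 t=18 v=8: → [16,21); WM=13
i=8 t=21 v=7: → [20,25); WM=21; [12,17) fires=2 [16,21) fires=2
i=9 t=10 v=8: DROP (t<21-0); WM=21
i=10 t=22 v=8: → [20,25); WM=21
i=11 t=24 v=1: → [24,29),[20,25); WM=24
i=12 t=24 v=6: → [24,29),[20,25); WM=24
i=13 t=16 v=8: DROP (t<24-0); WM=24
i=14 t=25 v=5: → [24,29); WM=25; [20,25) fires=4
i=15 t=13 v=3: DROP (t<25-0); WM=25
i=16 t=27 v=4: → [24,29); WM=25
i=17 t=27 v=5: → [24,29); WM=27
i=18 t=28 v=8: → [28,33),[24,29); WM=27

[0,5)=3 [4,9)=2 [8,13)=2 [12,17)=2 [16,21)=2 [20,25)=4 [24,29)=5 [28,33)=1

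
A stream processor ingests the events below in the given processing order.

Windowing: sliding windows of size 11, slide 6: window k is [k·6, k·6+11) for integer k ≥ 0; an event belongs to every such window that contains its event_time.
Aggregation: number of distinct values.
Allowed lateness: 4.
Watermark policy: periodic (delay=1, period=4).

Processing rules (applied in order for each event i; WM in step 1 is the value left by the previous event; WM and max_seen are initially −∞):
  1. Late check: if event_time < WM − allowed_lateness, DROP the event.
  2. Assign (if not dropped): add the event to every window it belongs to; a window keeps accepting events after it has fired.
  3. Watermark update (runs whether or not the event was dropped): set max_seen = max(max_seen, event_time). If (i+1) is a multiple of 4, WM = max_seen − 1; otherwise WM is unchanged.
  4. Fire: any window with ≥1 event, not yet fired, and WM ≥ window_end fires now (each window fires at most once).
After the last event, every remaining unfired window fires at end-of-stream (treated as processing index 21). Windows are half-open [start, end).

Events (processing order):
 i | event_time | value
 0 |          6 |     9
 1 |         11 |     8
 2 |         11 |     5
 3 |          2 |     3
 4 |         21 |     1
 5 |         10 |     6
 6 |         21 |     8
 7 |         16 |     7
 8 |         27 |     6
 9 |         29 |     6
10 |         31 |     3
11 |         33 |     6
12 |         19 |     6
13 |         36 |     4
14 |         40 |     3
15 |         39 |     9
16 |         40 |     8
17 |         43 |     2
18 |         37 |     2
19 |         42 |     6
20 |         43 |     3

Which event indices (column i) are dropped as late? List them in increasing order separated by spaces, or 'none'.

i=0 t=6 v=9: → [6,17),[0,11); WM=−∞
i=1 t=11 v=8: → [6,17); WM=−∞
i=2 t=11 v=5: → [6,17); WM=−∞
i=3 t=2 v=3: → [0,11); WM=10
i=4 t=21 v=1: → [18,29),[12,23); WM=10
i=5 t=10 v=6: → [6,17),[0,11); WM=10
i=6 t=21 v=8: → [18,29),[12,23); WM=10
i=7 t=16 v=7: → [12,23),[6,17); WM=20; [0,11) fires=3 [6,17) fires=5
i=8 t=27 v=6: → [24,35),[18,29); WM=20
i=9 t=29 v=6: → [24,35); WM=20
i=10 t=31 v=3: → [30,41),[24,35); WM=20
i=11 t=33 v=6: → [30,41),[24,35); WM=32; [12,23) fires=3 [18,29) fires=3
i=12 t=19 v=6: DROP (t<32-4); WM=32
i=13 t=36 v=4: → [36,47),[30,41); WM=32
i=14 t=40 v=3: → [36,47),[30,41); WM=32
i=15 t=39 v=9: → [36,47),[30,41); WM=39; [24,35) fires=2
i=16 t=40 v=8: → [36,47),[30,41); WM=39
i=17 t=43 v=2: → [42,53),[36,47); WM=39
i=18 t=37 v=2: → [36,47),[30,41); WM=39
i=19 t=42 v=6: → [42,53),[36,47); WM=42; [30,41) fires=6
i=20 t=43 v=3: → [42,53),[36,47); WM=42

12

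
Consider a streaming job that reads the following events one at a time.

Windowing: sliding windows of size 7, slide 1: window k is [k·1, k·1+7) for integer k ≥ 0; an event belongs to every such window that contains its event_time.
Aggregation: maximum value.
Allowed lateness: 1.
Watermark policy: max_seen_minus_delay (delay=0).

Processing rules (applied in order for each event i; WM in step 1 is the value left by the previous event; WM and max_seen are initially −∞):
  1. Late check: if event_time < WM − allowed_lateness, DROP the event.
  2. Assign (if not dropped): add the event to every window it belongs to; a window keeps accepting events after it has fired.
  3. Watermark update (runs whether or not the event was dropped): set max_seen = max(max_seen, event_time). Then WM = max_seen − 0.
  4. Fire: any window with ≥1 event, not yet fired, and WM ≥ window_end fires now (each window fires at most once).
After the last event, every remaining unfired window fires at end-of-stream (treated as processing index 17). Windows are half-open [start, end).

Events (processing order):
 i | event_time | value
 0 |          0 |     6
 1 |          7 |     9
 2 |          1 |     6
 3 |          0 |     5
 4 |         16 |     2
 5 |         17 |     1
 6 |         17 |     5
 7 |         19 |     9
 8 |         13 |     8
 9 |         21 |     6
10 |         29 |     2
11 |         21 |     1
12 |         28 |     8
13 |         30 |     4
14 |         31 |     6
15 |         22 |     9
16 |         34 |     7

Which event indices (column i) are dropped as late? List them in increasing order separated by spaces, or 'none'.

i=0 t=0 v=6: → [0,7); WM=0
i=1 t=7 v=9: → [7,14),[6,13),[5,12),[4,11),[3,10),[2,9),[1,8); WM=7; [0,7) fires=6
i=2 t=1 v=6: DROP (t<7-1); WM=7
i=3 t=0 v=5: DROP (t<7-1); WM=7
i=4 t=16 v=2: → [16,23),[15,22),[14,21),[13,20),[12,19),[11,18),[10,17); WM=16; [1,8) fires=9 [2,9) fires=9 [3,10) fires=9 [4,11) fires=9 [5,12) fires=9 [6,13) fires=9 [7,14) fires=9
i=5 t=17 v=1: → [17,24),[16,23),[15,22),[14,21),[13,20),[12,19),[11,18); WM=17; [10,17) fires=2
i=6 t=17 v=5: → [17,24),[16,23),[15,22),[14,21),[13,20),[12,19),[11,18); WM=17
i=7 t=19 v=9: → [19,26),[18,25),[17,24),[16,23),[15,22),[14,21),[13,20); WM=19; [11,18) fires=5 [12,19) fires=5
i=8 t=13 v=8: DROP (t<19-1); WM=19
i=9 t=21 v=6: → [21,28),[20,27),[19,26),[18,25),[17,24),[16,23),[15,22); WM=21; [13,20) fires=9 [14,21) fires=9
i=10 t=29 v=2: → [29,36),[28,35),[27,34),[26,33),[25,32),[24,31),[23,30); WM=29; [15,22) fires=9 [16,23) fires=9 [17,24) fires=9 [18,25) fires=9 [19,26) fires=9 [20,27) fires=6 [21,28) fires=6
i=11 t=21 v=1: DROP (t<29-1); WM=29
i=12 t=28 v=8: → [28,35),[27,34),[26,33),[25,32),[24,31),[23,30),[22,29); WM=29; [22,29) fires=8
i=13 t=30 v=4: → [30,37),[29,36),[28,35),[27,34),[26,33),[25,32),[24,31); WM=30; [23,30) fires=8
i=14 t=31 v=6: → [31,38),[30,37),[29,36),[28,35),[27,34),[26,33),[25,32); WM=31; [24,31) fires=8
i=15 t=22 v=9: DROP (t<31-1); WM=31
i=16 t=34 v=7: → [34,41),[33,40),[32,39),[31,38),[30,37),[29,36),[28,35); WM=34; [25,32) fires=8 [26,33) fires=8 [27,34) fires=8

2 3 8 11 15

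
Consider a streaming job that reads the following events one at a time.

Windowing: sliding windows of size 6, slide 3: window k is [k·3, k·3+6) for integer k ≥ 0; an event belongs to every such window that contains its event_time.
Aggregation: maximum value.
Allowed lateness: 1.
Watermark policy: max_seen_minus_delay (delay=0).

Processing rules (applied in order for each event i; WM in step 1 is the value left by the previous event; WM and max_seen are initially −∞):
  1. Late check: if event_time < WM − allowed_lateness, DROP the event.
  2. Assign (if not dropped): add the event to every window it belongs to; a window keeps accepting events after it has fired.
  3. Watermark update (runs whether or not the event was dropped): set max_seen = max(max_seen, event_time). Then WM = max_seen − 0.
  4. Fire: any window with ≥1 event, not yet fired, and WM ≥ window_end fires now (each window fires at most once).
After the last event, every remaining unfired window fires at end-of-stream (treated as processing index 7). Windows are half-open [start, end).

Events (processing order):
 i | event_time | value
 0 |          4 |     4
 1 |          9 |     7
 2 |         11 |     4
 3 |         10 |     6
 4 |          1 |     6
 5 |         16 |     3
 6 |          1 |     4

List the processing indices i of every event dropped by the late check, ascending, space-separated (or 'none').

4 6

i=0 t=4 v=4: → [3,9),[0,6); WM=4
i=1 t=9 v=7: → [9,15),[6,12); WM=9; [0,6) fires=4 [3,9) fires=4
i=2 t=11 v=4: → [9,15),[6,12); WM=11
i=3 t=10 v=6: → [9,15),[6,12); WM=11
i=4 t=1 v=6: DROP (t<11-1); WM=11
i=5 t=16 v=3: → [15,21),[12,18); WM=16; [6,12) fires=7 [9,15) fires=7
i=6 t=1 v=4: DROP (t<16-1); WM=16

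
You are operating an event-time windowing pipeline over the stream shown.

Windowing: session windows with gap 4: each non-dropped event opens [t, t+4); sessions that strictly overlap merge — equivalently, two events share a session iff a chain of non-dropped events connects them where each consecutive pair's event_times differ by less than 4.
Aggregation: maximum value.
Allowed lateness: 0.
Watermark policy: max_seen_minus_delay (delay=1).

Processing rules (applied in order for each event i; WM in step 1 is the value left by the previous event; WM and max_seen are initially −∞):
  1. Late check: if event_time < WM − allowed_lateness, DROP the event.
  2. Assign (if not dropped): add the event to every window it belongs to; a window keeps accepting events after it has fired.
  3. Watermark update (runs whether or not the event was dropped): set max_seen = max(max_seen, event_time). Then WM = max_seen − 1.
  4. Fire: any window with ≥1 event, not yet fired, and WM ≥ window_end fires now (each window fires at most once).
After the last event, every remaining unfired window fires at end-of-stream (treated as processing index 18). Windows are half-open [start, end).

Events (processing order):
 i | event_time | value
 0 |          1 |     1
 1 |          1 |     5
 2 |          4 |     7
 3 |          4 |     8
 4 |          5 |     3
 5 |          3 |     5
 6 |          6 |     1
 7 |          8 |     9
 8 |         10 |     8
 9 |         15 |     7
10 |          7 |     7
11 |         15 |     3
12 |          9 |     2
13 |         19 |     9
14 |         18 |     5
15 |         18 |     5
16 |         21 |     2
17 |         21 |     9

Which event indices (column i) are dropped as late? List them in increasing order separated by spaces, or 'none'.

i=0 t=1 v=1: → [1,5); WM=0
i=1 t=1 v=5: → [1,5); WM=0
i=2 t=4 v=7: → [1,8); WM=3
i=3 t=4 v=8: → [1,8); WM=3
i=4 t=5 v=3: → [1,9); WM=4
i=5 t=3 v=5: DROP (t<4-0); WM=4
i=6 t=6 v=1: → [1,10); WM=5
i=7 t=8 v=9: → [1,12); WM=7
i=8 t=10 v=8: → [1,14); WM=9
i=9 t=15 v=7: → [15,19); WM=14
i=10 t=7 v=7: DROP (t<14-0); WM=14
i=11 t=15 v=3: → [15,19); WM=14
i=12 t=9 v=2: DROP (t<14-0); WM=14
i=13 t=19 v=9: → [19,23); WM=18
i=14 t=18 v=5: → [15,23); WM=18
i=15 t=18 v=5: → [15,23); WM=18
i=16 t=21 v=2: → [15,25); WM=20
i=17 t=21 v=9: → [15,25); WM=20

5 10 12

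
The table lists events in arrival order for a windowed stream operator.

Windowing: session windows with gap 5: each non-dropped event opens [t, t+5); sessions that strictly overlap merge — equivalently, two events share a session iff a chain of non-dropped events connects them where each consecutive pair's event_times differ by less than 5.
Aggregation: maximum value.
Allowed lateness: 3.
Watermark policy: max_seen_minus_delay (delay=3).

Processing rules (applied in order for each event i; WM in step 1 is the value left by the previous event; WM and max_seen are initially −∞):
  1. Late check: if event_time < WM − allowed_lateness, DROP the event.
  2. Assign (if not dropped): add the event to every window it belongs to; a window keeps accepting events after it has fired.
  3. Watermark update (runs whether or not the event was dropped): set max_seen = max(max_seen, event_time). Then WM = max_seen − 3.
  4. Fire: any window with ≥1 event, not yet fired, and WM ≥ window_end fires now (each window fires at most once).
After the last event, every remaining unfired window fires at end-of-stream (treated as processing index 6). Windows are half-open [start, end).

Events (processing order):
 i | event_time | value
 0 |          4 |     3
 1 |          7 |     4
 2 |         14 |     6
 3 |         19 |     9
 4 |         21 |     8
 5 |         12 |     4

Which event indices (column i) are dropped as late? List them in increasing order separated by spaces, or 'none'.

i=0 t=4 v=3: → [4,9); WM=1
i=1 t=7 v=4: → [4,12); WM=4
i=2 t=14 v=6: → [14,19); WM=11
i=3 t=19 v=9: → [19,24); WM=16
i=4 t=21 v=8: → [19,26); WM=18
i=5 t=12 v=4: DROP (t<18-3); WM=18

5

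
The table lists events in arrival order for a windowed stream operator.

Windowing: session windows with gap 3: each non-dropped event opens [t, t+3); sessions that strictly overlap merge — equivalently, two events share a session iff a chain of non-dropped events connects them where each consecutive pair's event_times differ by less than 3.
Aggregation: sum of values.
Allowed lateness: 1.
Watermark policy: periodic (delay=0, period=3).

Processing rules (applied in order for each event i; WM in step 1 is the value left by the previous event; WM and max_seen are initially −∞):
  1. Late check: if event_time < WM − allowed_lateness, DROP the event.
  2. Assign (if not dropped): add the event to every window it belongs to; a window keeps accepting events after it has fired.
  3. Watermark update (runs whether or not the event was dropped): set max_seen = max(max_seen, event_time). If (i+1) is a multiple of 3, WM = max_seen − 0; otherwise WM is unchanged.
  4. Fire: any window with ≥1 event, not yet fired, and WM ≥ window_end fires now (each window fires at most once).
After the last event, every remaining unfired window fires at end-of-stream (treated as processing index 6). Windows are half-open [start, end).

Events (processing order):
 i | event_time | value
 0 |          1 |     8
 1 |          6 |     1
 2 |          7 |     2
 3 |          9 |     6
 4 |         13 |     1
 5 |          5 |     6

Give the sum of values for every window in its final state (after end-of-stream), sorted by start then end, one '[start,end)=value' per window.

[1,4)=8 [6,12)=9 [13,16)=1

i=0 t=1 v=8: → [1,4); WM=−∞
i=1 t=6 v=1: → [6,9); WM=−∞
i=2 t=7 v=2: → [6,10); WM=7
i=3 t=9 v=6: → [6,12); WM=7
i=4 t=13 v=1: → [13,16); WM=7
i=5 t=5 v=6: DROP (t<7-1); WM=13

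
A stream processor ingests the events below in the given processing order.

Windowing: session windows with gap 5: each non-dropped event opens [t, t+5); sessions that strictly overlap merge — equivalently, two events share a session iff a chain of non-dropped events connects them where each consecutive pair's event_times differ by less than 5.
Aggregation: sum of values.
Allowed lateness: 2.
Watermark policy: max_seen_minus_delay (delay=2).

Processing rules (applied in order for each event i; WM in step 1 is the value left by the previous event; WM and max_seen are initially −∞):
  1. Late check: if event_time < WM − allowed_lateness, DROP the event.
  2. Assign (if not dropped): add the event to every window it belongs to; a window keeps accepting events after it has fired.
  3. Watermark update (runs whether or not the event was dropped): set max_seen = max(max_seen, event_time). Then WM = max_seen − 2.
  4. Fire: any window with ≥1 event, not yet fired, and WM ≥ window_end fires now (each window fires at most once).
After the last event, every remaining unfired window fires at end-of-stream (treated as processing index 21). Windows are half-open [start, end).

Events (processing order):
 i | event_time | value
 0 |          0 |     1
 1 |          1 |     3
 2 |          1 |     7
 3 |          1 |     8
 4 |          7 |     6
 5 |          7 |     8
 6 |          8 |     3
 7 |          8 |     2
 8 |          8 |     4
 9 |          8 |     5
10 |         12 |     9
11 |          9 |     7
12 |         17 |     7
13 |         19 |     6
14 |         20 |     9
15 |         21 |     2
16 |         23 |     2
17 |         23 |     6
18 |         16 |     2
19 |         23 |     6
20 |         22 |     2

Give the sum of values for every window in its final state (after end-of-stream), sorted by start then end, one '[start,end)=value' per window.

i=0 t=0 v=1: → [0,5); WM=-2
i=1 t=1 v=3: → [0,6); WM=-1
i=2 t=1 v=7: → [0,6); WM=-1
i=3 t=1 v=8: → [0,6); WM=-1
i=4 t=7 v=6: → [7,12); WM=5
i=5 t=7 v=8: → [7,12); WM=5
i=6 t=8 v=3: → [7,13); WM=6
i=7 t=8 v=2: → [7,13); WM=6
i=8 t=8 v=4: → [7,13); WM=6
i=9 t=8 v=5: → [7,13); WM=6
i=10 t=12 v=9: → [7,17); WM=10
i=11 t=9 v=7: → [7,17); WM=10
i=12 t=17 v=7: → [17,22); WM=15
i=13 t=19 v=6: → [17,24); WM=17
i=14 t=20 v=9: → [17,25); WM=18
i=15 t=21 v=2: → [17,26); WM=19
i=16 t=23 v=2: → [17,28); WM=21
i=17 t=23 v=6: → [17,28); WM=21
i=18 t=16 v=2: DROP (t<21-2); WM=21
i=19 t=23 v=6: → [17,28); WM=21
i=20 t=22 v=2: → [17,28); WM=21

[0,6)=19 [7,17)=44 [17,28)=40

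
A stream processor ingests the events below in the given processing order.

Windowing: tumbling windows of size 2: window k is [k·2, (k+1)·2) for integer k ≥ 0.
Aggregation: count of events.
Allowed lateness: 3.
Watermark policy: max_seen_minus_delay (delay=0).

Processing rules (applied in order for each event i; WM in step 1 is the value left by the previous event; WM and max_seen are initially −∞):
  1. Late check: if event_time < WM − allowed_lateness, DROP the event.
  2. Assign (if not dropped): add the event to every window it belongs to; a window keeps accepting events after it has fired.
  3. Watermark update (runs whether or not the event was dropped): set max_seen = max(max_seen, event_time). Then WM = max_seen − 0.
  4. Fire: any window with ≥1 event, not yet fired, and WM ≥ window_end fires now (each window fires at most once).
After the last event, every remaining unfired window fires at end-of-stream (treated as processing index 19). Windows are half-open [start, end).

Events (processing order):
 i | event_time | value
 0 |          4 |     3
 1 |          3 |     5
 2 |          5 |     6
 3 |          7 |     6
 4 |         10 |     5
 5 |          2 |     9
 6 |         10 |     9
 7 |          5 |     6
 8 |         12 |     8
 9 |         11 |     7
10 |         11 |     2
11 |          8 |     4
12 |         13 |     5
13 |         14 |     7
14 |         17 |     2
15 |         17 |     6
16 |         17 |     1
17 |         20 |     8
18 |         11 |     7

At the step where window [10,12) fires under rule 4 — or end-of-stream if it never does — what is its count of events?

2

i=0 t=4 v=3: → [4,6); WM=4
i=1 t=3 v=5: → [2,4); WM=4; [2,4) fires=1
i=2 t=5 v=6: → [4,6); WM=5
i=3 t=7 v=6: → [6,8); WM=7; [4,6) fires=2
i=4 t=10 v=5: → [10,12); WM=10; [6,8) fires=1
i=5 t=2 v=9: DROP (t<10-3); WM=10
i=6 t=10 v=9: → [10,12); WM=10
i=7 t=5 v=6: DROP (t<10-3); WM=10
i=8 t=12 v=8: → [12,14); WM=12; [10,12) fires=2
i=9 t=11 v=7: → [10,12); WM=12
i=10 t=11 v=2: → [10,12); WM=12
i=11 t=8 v=4: DROP (t<12-3); WM=12
i=12 t=13 v=5: → [12,14); WM=13
i=13 t=14 v=7: → [14,16); WM=14; [12,14) fires=2
i=14 t=17 v=2: → [16,18); WM=17; [14,16) fires=1
i=15 t=17 v=6: → [16,18); WM=17
i=16 t=17 v=1: → [16,18); WM=17
i=17 t=20 v=8: → [20,22); WM=20; [16,18) fires=3
i=18 t=11 v=7: DROP (t<20-3); WM=20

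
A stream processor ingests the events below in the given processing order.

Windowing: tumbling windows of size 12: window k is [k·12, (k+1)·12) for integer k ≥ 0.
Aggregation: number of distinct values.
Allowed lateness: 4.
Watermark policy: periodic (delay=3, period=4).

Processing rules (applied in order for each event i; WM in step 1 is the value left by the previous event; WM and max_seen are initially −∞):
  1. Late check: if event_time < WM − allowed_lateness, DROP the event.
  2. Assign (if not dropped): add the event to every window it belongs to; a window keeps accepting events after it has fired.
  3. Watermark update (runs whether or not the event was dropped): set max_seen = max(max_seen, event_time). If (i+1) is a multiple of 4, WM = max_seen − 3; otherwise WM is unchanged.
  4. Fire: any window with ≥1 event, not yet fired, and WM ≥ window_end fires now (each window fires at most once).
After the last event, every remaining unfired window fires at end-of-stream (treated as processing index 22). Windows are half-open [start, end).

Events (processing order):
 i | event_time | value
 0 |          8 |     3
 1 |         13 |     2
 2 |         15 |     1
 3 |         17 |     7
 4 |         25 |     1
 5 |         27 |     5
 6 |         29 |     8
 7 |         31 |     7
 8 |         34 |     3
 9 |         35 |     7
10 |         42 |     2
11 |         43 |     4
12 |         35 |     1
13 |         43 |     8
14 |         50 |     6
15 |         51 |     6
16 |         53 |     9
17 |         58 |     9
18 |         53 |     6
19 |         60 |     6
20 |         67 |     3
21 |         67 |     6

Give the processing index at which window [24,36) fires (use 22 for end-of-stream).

i=0 t=8 v=3: → [0,12); WM=−∞
i=1 t=13 v=2: → [12,24); WM=−∞
i=2 t=15 v=1: → [12,24); WM=−∞
i=3 t=17 v=7: → [12,24); WM=14; [0,12) fires=1
i=4 t=25 v=1: → [24,36); WM=14
i=5 t=27 v=5: → [24,36); WM=14
i=6 t=29 v=8: → [24,36); WM=14
i=7 t=31 v=7: → [24,36); WM=28; [12,24) fires=3
i=8 t=34 v=3: → [24,36); WM=28
i=9 t=35 v=7: → [24,36); WM=28
i=10 t=42 v=2: → [36,48); WM=28
i=11 t=43 v=4: → [36,48); WM=40; [24,36) fires=5
i=12 t=35 v=1: DROP (t<40-4); WM=40
i=13 t=43 v=8: → [36,48); WM=40
i=14 t=50 v=6: → [48,60); WM=40
i=15 t=51 v=6: → [48,60); WM=48; [36,48) fires=3
i=16 t=53 v=9: → [48,60); WM=48
i=17 t=58 v=9: → [48,60); WM=48
i=18 t=53 v=6: → [48,60); WM=48
i=19 t=60 v=6: → [60,72); WM=57
i=20 t=67 v=3: → [60,72); WM=57
i=21 t=67 v=6: → [60,72); WM=57

11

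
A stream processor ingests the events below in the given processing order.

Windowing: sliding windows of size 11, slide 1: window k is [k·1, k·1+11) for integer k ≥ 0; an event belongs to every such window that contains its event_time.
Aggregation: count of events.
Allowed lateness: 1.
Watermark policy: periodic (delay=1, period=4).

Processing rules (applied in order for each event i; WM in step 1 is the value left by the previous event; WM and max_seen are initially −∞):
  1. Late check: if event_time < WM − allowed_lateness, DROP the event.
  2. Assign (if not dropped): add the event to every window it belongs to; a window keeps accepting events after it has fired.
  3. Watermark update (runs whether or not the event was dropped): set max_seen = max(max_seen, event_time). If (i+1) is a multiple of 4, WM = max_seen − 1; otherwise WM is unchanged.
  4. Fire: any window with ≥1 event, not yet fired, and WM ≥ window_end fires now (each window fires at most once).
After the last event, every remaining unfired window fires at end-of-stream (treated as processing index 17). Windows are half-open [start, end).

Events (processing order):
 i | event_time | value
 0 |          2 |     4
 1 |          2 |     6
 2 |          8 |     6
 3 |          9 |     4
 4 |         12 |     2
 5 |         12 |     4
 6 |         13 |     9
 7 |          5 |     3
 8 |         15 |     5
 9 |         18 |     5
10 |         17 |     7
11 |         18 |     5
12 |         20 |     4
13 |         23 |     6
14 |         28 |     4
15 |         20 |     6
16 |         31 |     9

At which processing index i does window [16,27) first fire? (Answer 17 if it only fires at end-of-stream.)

15

i=0 t=2 v=4: → [2,13),[1,12),[0,11); WM=−∞
i=1 t=2 v=6: → [2,13),[1,12),[0,11); WM=−∞
i=2 t=8 v=6: → [8,19),[7,18),[6,17),[5,16),[4,15),[3,14),[2,13),[1,12),[0,11); WM=−∞
i=3 t=9 v=4: → [9,20),[8,19),[7,18),[6,17),[5,16),[4,15),[3,14),[2,13),[1,12),[0,11); WM=8
i=4 t=12 v=2: → [12,23),[11,22),[10,21),[9,20),[8,19),[7,18),[6,17),[5,16),[4,15),[3,14),[2,13); WM=8
i=5 t=12 v=4: → [12,23),[11,22),[10,21),[9,20),[8,19),[7,18),[6,17),[5,16),[4,15),[3,14),[2,13); WM=8
i=6 t=13 v=9: → [13,24),[12,23),[11,22),[10,21),[9,20),[8,19),[7,18),[6,17),[5,16),[4,15),[3,14); WM=8
i=7 t=5 v=3: DROP (t<8-1); WM=12; [0,11) fires=4 [1,12) fires=4
i=8 t=15 v=5: → [15,26),[14,25),[13,24),[12,23),[11,22),[10,21),[9,20),[8,19),[7,18),[6,17),[5,16); WM=12
i=9 t=18 v=5: → [18,29),[17,28),[16,27),[15,26),[14,25),[13,24),[12,23),[11,22),[10,21),[9,20),[8,19); WM=12
i=10 t=17 v=7: → [17,28),[16,27),[15,26),[14,25),[13,24),[12,23),[11,22),[10,21),[9,20),[8,19),[7,18); WM=12
i=11 t=18 v=5: → [18,29),[17,28),[16,27),[15,26),[14,25),[13,24),[12,23),[11,22),[10,21),[9,20),[8,19); WM=17; [2,13) fires=6 [3,14) fires=5 [4,15) fires=5 [5,16) fires=6 [6,17) fires=6
i=12 t=20 v=4: → [20,31),[19,30),[18,29),[17,28),[16,27),[15,26),[14,25),[13,24),[12,23),[11,22),[10,21); WM=17
i=13 t=23 v=6: → [23,34),[22,33),[21,32),[20,31),[19,30),[18,29),[17,28),[16,27),[15,26),[14,25),[13,24); WM=17
i=14 t=28 v=4: → [28,39),[27,38),[26,37),[25,36),[24,35),[23,34),[22,33),[21,32),[20,31),[19,30),[18,29); WM=17
i=15 t=20 v=6: → [20,31),[19,30),[18,29),[17,28),[16,27),[15,26),[14,25),[13,24),[12,23),[11,22),[10,21); WM=27; [7,18) fires=7 [8,19) fires=9 [9,20) fires=8 [10,21) fires=9 [11,22) fires=9 [12,23) fires=9 [13,24) fires=8 [14,25) fires=7 [15,26) fires=7 [16,27) fires=6
i=16 t=31 v=9: → [31,42),[30,41),[29,40),[28,39),[27,38),[26,37),[25,36),[24,35),[23,34),[22,33),[21,32); WM=27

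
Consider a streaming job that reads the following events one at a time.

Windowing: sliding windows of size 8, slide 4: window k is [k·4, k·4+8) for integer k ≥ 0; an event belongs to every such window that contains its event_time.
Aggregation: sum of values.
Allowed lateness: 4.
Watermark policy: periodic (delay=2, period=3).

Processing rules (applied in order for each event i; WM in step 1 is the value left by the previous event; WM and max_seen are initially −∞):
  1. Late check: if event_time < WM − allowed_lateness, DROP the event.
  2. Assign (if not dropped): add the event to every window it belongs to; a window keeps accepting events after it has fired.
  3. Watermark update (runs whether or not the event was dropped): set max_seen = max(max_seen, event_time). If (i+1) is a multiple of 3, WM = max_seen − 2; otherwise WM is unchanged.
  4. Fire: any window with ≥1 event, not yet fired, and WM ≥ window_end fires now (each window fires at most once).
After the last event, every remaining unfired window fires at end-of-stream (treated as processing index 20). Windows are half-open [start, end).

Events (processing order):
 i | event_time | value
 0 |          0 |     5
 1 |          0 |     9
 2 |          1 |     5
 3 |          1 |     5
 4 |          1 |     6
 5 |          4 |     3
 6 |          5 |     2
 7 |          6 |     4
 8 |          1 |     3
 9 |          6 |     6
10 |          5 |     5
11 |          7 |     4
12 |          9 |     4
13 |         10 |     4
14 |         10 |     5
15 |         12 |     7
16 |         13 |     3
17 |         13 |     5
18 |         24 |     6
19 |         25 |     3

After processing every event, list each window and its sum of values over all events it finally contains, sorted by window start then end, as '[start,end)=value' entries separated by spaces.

[0,8)=57 [4,12)=37 [8,16)=28 [12,20)=15 [20,28)=9 [24,32)=9

i=0 t=0 v=5: → [0,8); WM=−∞
i=1 t=0 v=9: → [0,8); WM=−∞
i=2 t=1 v=5: → [0,8); WM=-1
i=3 t=1 v=5: → [0,8); WM=-1
i=4 t=1 v=6: → [0,8); WM=-1
i=5 t=4 v=3: → [4,12),[0,8); WM=2
i=6 t=5 v=2: → [4,12),[0,8); WM=2
i=7 t=6 v=4: → [4,12),[0,8); WM=2
i=8 t=1 v=3: → [0,8); WM=4
i=9 t=6 v=6: → [4,12),[0,8); WM=4
i=10 t=5 v=5: → [4,12),[0,8); WM=4
i=11 t=7 v=4: → [4,12),[0,8); WM=5
i=12 t=9 v=4: → [8,16),[4,12); WM=5
i=13 t=10 v=4: → [8,16),[4,12); WM=5
i=14 t=10 v=5: → [8,16),[4,12); WM=8; [0,8) fires=57
i=15 t=12 v=7: → [12,20),[8,16); WM=8
i=16 t=13 v=3: → [12,20),[8,16); WM=8
i=17 t=13 v=5: → [12,20),[8,16); WM=11
i=18 t=24 v=6: → [24,32),[20,28); WM=11
i=19 t=25 v=3: → [24,32),[20,28); WM=11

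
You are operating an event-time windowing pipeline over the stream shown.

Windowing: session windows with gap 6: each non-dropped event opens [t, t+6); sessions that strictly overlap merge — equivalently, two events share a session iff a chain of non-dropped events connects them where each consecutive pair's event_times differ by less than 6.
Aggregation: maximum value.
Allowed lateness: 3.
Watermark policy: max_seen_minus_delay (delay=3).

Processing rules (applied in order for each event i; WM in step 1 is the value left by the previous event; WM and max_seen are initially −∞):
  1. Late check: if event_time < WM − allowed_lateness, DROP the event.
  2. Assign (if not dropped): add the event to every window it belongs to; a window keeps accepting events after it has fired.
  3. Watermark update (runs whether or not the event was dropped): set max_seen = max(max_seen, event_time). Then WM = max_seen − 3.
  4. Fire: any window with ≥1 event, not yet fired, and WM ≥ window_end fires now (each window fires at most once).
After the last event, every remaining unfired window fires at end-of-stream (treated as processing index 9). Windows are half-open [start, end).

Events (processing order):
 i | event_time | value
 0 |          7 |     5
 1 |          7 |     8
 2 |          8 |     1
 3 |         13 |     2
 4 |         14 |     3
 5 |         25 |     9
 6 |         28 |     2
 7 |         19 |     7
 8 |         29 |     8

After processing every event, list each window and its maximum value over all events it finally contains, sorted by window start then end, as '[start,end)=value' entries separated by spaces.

i=0 t=7 v=5: → [7,13); WM=4
i=1 t=7 v=8: → [7,13); WM=4
i=2 t=8 v=1: → [7,14); WM=5
i=3 t=13 v=2: → [7,19); WM=10
i=4 t=14 v=3: → [7,20); WM=11
i=5 t=25 v=9: → [25,31); WM=22
i=6 t=28 v=2: → [25,34); WM=25
i=7 t=19 v=7: DROP (t<25-3); WM=25
i=8 t=29 v=8: → [25,35); WM=26

[7,20)=8 [25,35)=9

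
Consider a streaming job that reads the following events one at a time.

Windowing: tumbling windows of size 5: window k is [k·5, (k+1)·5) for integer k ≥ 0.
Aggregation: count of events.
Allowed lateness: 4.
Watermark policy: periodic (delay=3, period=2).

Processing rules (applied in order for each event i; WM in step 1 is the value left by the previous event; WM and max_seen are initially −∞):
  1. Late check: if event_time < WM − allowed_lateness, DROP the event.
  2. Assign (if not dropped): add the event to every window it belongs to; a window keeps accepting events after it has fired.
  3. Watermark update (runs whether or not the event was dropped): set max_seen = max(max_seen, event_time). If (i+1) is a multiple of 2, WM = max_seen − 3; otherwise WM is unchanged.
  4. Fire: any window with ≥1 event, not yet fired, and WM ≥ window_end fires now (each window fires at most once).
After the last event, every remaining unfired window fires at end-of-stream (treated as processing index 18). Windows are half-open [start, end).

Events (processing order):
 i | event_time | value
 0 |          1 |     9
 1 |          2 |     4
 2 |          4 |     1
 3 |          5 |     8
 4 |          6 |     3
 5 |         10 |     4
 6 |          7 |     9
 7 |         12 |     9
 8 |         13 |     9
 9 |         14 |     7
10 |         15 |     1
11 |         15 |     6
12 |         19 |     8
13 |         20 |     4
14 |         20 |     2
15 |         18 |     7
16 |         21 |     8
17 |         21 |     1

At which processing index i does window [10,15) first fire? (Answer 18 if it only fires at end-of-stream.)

i=0 t=1 v=9: → [0,5); WM=−∞
i=1 t=2 v=4: → [0,5); WM=-1
i=2 t=4 v=1: → [0,5); WM=-1
i=3 t=5 v=8: → [5,10); WM=2
i=4 t=6 v=3: → [5,10); WM=2
i=5 t=10 v=4: → [10,15); WM=7; [0,5) fires=3
i=6 t=7 v=9: → [5,10); WM=7
i=7 t=12 v=9: → [10,15); WM=9
i=8 t=13 v=9: → [10,15); WM=9
i=9 t=14 v=7: → [10,15); WM=11; [5,10) fires=3
i=10 t=15 v=1: → [15,20); WM=11
i=11 t=15 v=6: → [15,20); WM=12
i=12 t=19 v=8: → [15,20); WM=12
i=13 t=20 v=4: → [20,25); WM=17; [10,15) fires=4
i=14 t=20 v=2: → [20,25); WM=17
i=15 t=18 v=7: → [15,20); WM=17
i=16 t=21 v=8: → [20,25); WM=17
i=17 t=21 v=1: → [20,25); WM=18

13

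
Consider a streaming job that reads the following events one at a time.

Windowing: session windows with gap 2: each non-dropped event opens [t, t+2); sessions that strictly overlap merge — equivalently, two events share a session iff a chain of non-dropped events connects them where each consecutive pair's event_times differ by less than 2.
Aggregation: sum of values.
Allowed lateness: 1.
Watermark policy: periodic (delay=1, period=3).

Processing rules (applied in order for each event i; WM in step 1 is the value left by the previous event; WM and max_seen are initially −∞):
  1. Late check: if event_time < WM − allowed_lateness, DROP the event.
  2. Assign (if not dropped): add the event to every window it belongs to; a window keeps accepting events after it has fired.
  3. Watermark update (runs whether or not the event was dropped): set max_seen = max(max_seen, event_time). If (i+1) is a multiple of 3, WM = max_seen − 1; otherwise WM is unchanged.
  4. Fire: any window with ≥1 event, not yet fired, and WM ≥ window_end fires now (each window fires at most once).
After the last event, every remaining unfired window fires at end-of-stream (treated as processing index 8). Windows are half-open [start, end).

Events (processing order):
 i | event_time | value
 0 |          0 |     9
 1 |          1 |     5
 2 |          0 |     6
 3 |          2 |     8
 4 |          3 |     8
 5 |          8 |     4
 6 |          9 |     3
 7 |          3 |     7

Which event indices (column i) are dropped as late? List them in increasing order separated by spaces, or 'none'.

7

i=0 t=0 v=9: → [0,2); WM=−∞
i=1 t=1 v=5: → [0,3); WM=−∞
i=2 t=0 v=6: → [0,3); WM=0
i=3 t=2 v=8: → [0,4); WM=0
i=4 t=3 v=8: → [0,5); WM=0
i=5 t=8 v=4: → [8,10); WM=7
i=6 t=9 v=3: → [8,11); WM=7
i=7 t=3 v=7: DROP (t<7-1); WM=7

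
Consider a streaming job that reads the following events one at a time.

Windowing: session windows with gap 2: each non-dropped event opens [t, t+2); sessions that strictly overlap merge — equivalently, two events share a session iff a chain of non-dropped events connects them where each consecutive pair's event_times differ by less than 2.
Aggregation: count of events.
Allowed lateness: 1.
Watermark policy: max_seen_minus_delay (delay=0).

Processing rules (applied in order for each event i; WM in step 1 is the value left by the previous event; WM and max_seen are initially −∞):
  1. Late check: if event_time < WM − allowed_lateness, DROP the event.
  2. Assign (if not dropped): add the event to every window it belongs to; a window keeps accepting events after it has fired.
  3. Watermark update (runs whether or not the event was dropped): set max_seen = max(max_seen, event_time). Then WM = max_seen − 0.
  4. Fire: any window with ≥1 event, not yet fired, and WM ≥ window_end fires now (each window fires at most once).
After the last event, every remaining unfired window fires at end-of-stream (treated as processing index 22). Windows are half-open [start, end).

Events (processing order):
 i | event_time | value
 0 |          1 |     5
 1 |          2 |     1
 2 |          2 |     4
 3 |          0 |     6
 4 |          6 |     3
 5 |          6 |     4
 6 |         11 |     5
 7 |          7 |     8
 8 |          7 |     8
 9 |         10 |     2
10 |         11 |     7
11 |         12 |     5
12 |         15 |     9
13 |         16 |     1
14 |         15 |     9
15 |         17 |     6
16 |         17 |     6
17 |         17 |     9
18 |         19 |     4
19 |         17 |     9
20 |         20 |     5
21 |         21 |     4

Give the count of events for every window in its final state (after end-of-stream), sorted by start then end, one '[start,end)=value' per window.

i=0 t=1 v=5: → [1,3); WM=1
i=1 t=2 v=1: → [1,4); WM=2
i=2 t=2 v=4: → [1,4); WM=2
i=3 t=0 v=6: DROP (t<2-1); WM=2
i=4 t=6 v=3: → [6,8); WM=6
i=5 t=6 v=4: → [6,8); WM=6
i=6 t=11 v=5: → [11,13); WM=11
i=7 t=7 v=8: DROP (t<11-1); WM=11
i=8 t=7 v=8: DROP (t<11-1); WM=11
i=9 t=10 v=2: → [10,13); WM=11
i=10 t=11 v=7: → [10,13); WM=11
i=11 t=12 v=5: → [10,14); WM=12
i=12 t=15 v=9: → [15,17); WM=15
i=13 t=16 v=1: → [15,18); WM=16
i=14 t=15 v=9: → [15,18); WM=16
i=15 t=17 v=6: → [15,19); WM=17
i=16 t=17 v=6: → [15,19); WM=17
i=17 t=17 v=9: → [15,19); WM=17
i=18 t=19 v=4: → [19,21); WM=19
i=19 t=17 v=9: DROP (t<19-1); WM=19
i=20 t=20 v=5: → [19,22); WM=20
i=21 t=21 v=4: → [19,23); WM=21

[1,4)=3 [6,8)=2 [10,14)=4 [15,19)=6 [19,23)=3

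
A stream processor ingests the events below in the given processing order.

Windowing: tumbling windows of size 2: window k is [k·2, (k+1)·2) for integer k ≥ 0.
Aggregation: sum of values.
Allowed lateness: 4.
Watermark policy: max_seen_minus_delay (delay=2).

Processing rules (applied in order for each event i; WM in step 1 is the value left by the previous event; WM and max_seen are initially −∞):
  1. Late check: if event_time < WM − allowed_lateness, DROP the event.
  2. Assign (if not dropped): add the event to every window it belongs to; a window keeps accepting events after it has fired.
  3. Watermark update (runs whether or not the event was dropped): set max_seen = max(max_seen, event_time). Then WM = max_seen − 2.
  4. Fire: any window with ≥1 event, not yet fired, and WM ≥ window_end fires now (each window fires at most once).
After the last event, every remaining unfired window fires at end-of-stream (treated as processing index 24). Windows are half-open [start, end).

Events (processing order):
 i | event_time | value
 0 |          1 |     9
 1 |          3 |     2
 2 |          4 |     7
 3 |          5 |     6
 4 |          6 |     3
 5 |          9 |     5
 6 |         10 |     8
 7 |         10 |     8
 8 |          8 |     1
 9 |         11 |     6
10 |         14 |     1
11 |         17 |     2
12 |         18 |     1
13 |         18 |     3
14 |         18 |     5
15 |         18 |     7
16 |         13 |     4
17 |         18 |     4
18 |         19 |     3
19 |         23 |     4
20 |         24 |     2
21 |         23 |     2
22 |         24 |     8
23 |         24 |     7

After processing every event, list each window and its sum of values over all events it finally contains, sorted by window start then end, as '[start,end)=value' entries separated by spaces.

i=0 t=1 v=9: → [0,2); WM=-1
i=1 t=3 v=2: → [2,4); WM=1
i=2 t=4 v=7: → [4,6); WM=2; [0,2) fires=9
i=3 t=5 v=6: → [4,6); WM=3
i=4 t=6 v=3: → [6,8); WM=4; [2,4) fires=2
i=5 t=9 v=5: → [8,10); WM=7; [4,6) fires=13
i=6 t=10 v=8: → [10,12); WM=8; [6,8) fires=3
i=7 t=10 v=8: → [10,12); WM=8
i=8 t=8 v=1: → [8,10); WM=8
i=9 t=11 v=6: → [10,12); WM=9
i=10 t=14 v=1: → [14,16); WM=12; [8,10) fires=6 [10,12) fires=22
i=11 t=17 v=2: → [16,18); WM=15
i=12 t=18 v=1: → [18,20); WM=16; [14,16) fires=1
i=13 t=18 v=3: → [18,20); WM=16
i=14 t=18 v=5: → [18,20); WM=16
i=15 t=18 v=7: → [18,20); WM=16
i=16 t=13 v=4: → [12,14); WM=16; [12,14) fires=4
i=17 t=18 v=4: → [18,20); WM=16
i=18 t=19 v=3: → [18,20); WM=17
i=19 t=23 v=4: → [22,24); WM=21; [16,18) fires=2 [18,20) fires=23
i=20 t=24 v=2: → [24,26); WM=22
i=21 t=23 v=2: → [22,24); WM=22
i=22 t=24 v=8: → [24,26); WM=22
i=23 t=24 v=7: → [24,26); WM=22

[0,2)=9 [2,4)=2 [4,6)=13 [6,8)=3 [8,10)=6 [10,12)=22 [12,14)=4 [14,16)=1 [16,18)=2 [18,20)=23 [22,24)=6 [24,26)=17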